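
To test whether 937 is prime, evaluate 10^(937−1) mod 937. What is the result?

10^1 ≡ 10 (mod 937)
10^2 ≡ 10^2 = 100 ≡ 100 (mod 937)
10^4 ≡ 100^2 = 10000 ≡ 630 (mod 937)
10^8 ≡ 630^2 = 396900 ≡ 549 (mod 937)
10^16 ≡ 549^2 = 301401 ≡ 624 (mod 937)
10^32 ≡ 624^2 = 389376 ≡ 521 (mod 937)
10^64 ≡ 521^2 = 271441 ≡ 648 (mod 937)
10^128 ≡ 648^2 = 419904 ≡ 128 (mod 937)
10^256 ≡ 128^2 = 16384 ≡ 455 (mod 937)
10^512 ≡ 455^2 = 207025 ≡ 885 (mod 937)
936 = 512 + 256 + 128 + 32 + 8 in binary powers of 2.
So 10^936 ≡ 885 · 455 · 128 · 521 · 549 ≡ 1 (mod 937).
Since the result is 1, base 10 gives no evidence that 937 is composite.

1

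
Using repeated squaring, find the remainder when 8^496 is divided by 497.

8^1 ≡ 8 (mod 497)
8^2 ≡ 8^2 = 64 ≡ 64 (mod 497)
8^4 ≡ 64^2 = 4096 ≡ 120 (mod 497)
8^8 ≡ 120^2 = 14400 ≡ 484 (mod 497)
8^16 ≡ 484^2 = 234256 ≡ 169 (mod 497)
8^32 ≡ 169^2 = 28561 ≡ 232 (mod 497)
8^64 ≡ 232^2 = 53824 ≡ 148 (mod 497)
8^128 ≡ 148^2 = 21904 ≡ 36 (mod 497)
8^256 ≡ 36^2 = 1296 ≡ 302 (mod 497)
496 = 256 + 128 + 64 + 32 + 16 in binary powers of 2.
So 8^496 ≡ 302 · 36 · 148 · 232 · 169 ≡ 225 (mod 497).
Since 225 ≠ 1, base 8 is a Fermat witness: 497 is composite.

225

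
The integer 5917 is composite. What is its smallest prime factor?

5917 is odd.
Digit sum 22, not divisible by 3.
Ends in 7: not divisible by 5.
7: 5917 = 7·845 + 2
11: 5917 = 11·537 + 10
13: 5917 = 13·455 + 2
17: 5917 = 17·348 + 1
19: 5917 = 19·311 + 8
23: 5917 = 23·257 + 6
29: 5917 = 29·204 + 1
31: 5917 = 31·190 + 27
37: 5917 = 37·159 + 34
41: 5917 = 41·144 + 13
43: 5917 = 43·137 + 26
47: 5917 = 47·125 + 42
53: 5917 = 53·111 + 34
59: 5917 = 59·100 + 17
61: 5917 = 61·97

61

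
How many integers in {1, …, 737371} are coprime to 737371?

Factor: 737371 = 19 · 197^2.
φ(737371) = (19−1) · 197^1·(197−1) = 18 · 38612 = 695016.

695016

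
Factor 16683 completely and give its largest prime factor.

16683 = 3 · 5561
5561 = 67 · 83
83 is prime.
So 16683 = 3 · 67 · 83; the largest prime factor is 83.

83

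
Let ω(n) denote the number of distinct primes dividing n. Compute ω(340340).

6

340340 = 2^2 · 85085
85085 = 5 · 17017
17017 = 7 · 2431
2431 = 11 · 221
221 = 13 · 17
340340 = 2^2 · 5 · 7 · 11 · 13 · 17, which has 6 distinct prime factors.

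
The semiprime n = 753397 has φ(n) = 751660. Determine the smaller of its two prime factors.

827

φ(n) = (p−1)(q−1) = n − (p+q) + 1, so p + q = 753397 − 751660 + 1 = 1738.
p and q are the roots of t² − 1738t + 753397 = 0.
Discriminant: 1738² − 4·753397 = 3020644 − 3013588 = 7056; √7056 = 84.
q = (1738 − 84)/2 = 827, p = (1738 + 84)/2 = 911.
Check: 827 · 911 = 753397.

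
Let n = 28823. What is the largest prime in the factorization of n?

28823 = 19 · 1517
1517 = 37 · 41
41 is prime.
So 28823 = 19 · 37 · 41; the largest prime factor is 41.

41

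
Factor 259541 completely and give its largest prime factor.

259541 = 53 · 4897
4897 = 59 · 83
83 is prime.
So 259541 = 53 · 59 · 83; the largest prime factor is 83.

83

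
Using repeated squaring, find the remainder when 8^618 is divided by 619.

1

8^1 ≡ 8 (mod 619)
8^2 ≡ 8^2 = 64 ≡ 64 (mod 619)
8^4 ≡ 64^2 = 4096 ≡ 382 (mod 619)
8^8 ≡ 382^2 = 145924 ≡ 459 (mod 619)
8^16 ≡ 459^2 = 210681 ≡ 221 (mod 619)
8^32 ≡ 221^2 = 48841 ≡ 559 (mod 619)
8^64 ≡ 559^2 = 312481 ≡ 505 (mod 619)
8^128 ≡ 505^2 = 255025 ≡ 616 (mod 619)
8^256 ≡ 616^2 = 379456 ≡ 9 (mod 619)
8^512 ≡ 9^2 = 81 ≡ 81 (mod 619)
618 = 512 + 64 + 32 + 8 + 2 in binary powers of 2.
So 8^618 ≡ 81 · 505 · 559 · 459 · 64 ≡ 1 (mod 619).
Since the result is 1, base 8 gives no evidence that 619 is composite.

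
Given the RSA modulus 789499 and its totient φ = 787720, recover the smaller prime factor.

φ(n) = (p−1)(q−1) = n − (p+q) + 1, so p + q = 789499 − 787720 + 1 = 1780.
p and q are the roots of t² − 1780t + 789499 = 0.
Discriminant: 1780² − 4·789499 = 3168400 − 3157996 = 10404; √10404 = 102.
q = (1780 − 102)/2 = 839, p = (1780 + 102)/2 = 941.
Check: 839 · 941 = 789499.

839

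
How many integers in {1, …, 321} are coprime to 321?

Factor: 321 = 3 · 107.
φ(321) = (3−1) · (107−1) = 2 · 106 = 212.

212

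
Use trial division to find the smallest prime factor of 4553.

29

4553 is odd.
Digit sum 17, not divisible by 3.
Ends in 3: not divisible by 5.
7: 4553 = 7·650 + 3
11: 4553 = 11·413 + 10
13: 4553 = 13·350 + 3
17: 4553 = 17·267 + 14
19: 4553 = 19·239 + 12
23: 4553 = 23·197 + 22
29: 4553 = 29·157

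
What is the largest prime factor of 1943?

1943 = 29 · 67
67 is prime.
So 1943 = 29 · 67; the largest prime factor is 67.

67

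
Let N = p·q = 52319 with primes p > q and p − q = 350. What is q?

Since p = q + 350, we have 52319 = q(q + 350), so q² + 350q − 52319 = 0.
Discriminant: 350² + 4·52319 = 122500 + 209276 = 331776; √331776 = 576.
q = (−350 + 576)/2 = 113, and p = q + 350 = 463.
Check: 113 · 463 = 52319.

113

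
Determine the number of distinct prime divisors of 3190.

3190 = 2 · 1595
1595 = 5 · 319
319 = 11 · 29
3190 = 2 · 5 · 11 · 29, which has 4 distinct prime factors.

4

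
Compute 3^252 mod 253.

3^1 ≡ 3 (mod 253)
3^2 ≡ 3^2 = 9 ≡ 9 (mod 253)
3^4 ≡ 9^2 = 81 ≡ 81 (mod 253)
3^8 ≡ 81^2 = 6561 ≡ 236 (mod 253)
3^16 ≡ 236^2 = 55696 ≡ 36 (mod 253)
3^32 ≡ 36^2 = 1296 ≡ 31 (mod 253)
3^64 ≡ 31^2 = 961 ≡ 202 (mod 253)
3^128 ≡ 202^2 = 40804 ≡ 71 (mod 253)
252 = 128 + 64 + 32 + 16 + 8 + 4 in binary powers of 2.
So 3^252 ≡ 71 · 202 · 31 · 36 · 236 · 81 ≡ 31 (mod 253).
Since 31 ≠ 1, base 3 is a Fermat witness: 253 is composite.

31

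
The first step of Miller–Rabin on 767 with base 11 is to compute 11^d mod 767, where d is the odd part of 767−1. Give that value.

767 − 1 = 766 = 2^1 · 383, so d = 383.
11^1 ≡ 11 (mod 767)
11^2 ≡ 11^2 = 121 ≡ 121 (mod 767)
11^4 ≡ 121^2 = 14641 ≡ 68 (mod 767)
11^8 ≡ 68^2 = 4624 ≡ 22 (mod 767)
11^16 ≡ 22^2 = 484 ≡ 484 (mod 767)
11^32 ≡ 484^2 = 234256 ≡ 321 (mod 767)
11^64 ≡ 321^2 = 103041 ≡ 263 (mod 767)
11^128 ≡ 263^2 = 69169 ≡ 139 (mod 767)
11^256 ≡ 139^2 = 19321 ≡ 146 (mod 767)
383 = 256 + 64 + 32 + 16 + 8 + 4 + 2 + 1 in binary powers of 2.
So 11^383 ≡ 146 · 263 · 321 · 484 · 22 · 68 · 121 · 11 ≡ 32 (mod 767).
Squaring chain: 32; never reaches −1, so base 11 is a Miller–Rabin witness that 767 is composite.

32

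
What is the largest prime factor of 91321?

91321 = 29 · 3149
3149 = 47 · 67
67 is prime.
So 91321 = 29 · 47 · 67; the largest prime factor is 67.

67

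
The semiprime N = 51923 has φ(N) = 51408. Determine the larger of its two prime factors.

φ(n) = (p−1)(q−1) = n − (p+q) + 1, so p + q = 51923 − 51408 + 1 = 516.
p and q are the roots of t² − 516t + 51923 = 0.
Discriminant: 516² − 4·51923 = 266256 − 207692 = 58564; √58564 = 242.
q = (516 − 242)/2 = 137, p = (516 + 242)/2 = 379.
Check: 137 · 379 = 51923.

379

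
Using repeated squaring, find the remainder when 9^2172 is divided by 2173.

1846

9^1 ≡ 9 (mod 2173)
9^2 ≡ 9^2 = 81 ≡ 81 (mod 2173)
9^4 ≡ 81^2 = 6561 ≡ 42 (mod 2173)
9^8 ≡ 42^2 = 1764 ≡ 1764 (mod 2173)
9^16 ≡ 1764^2 = 3111696 ≡ 2133 (mod 2173)
9^32 ≡ 2133^2 = 4549689 ≡ 1600 (mod 2173)
9^64 ≡ 1600^2 = 2560000 ≡ 206 (mod 2173)
9^128 ≡ 206^2 = 42436 ≡ 1149 (mod 2173)
9^256 ≡ 1149^2 = 1320201 ≡ 1190 (mod 2173)
9^512 ≡ 1190^2 = 1416100 ≡ 1477 (mod 2173)
9^1024 ≡ 1477^2 = 2181529 ≡ 2010 (mod 2173)
9^2048 ≡ 2010^2 = 4040100 ≡ 493 (mod 2173)
2172 = 2048 + 64 + 32 + 16 + 8 + 4 in binary powers of 2.
So 9^2172 ≡ 493 · 206 · 1600 · 2133 · 1764 · 42 ≡ 1846 (mod 2173).
Since 1846 ≠ 1, base 9 is a Fermat witness: 2173 is composite.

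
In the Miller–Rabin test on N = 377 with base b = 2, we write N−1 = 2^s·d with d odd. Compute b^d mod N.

345

377 − 1 = 376 = 2^3 · 47, so d = 47.
2^1 ≡ 2 (mod 377)
2^2 ≡ 2^2 = 4 ≡ 4 (mod 377)
2^4 ≡ 4^2 = 16 ≡ 16 (mod 377)
2^8 ≡ 16^2 = 256 ≡ 256 (mod 377)
2^16 ≡ 256^2 = 65536 ≡ 315 (mod 377)
2^32 ≡ 315^2 = 99225 ≡ 74 (mod 377)
47 = 32 + 8 + 4 + 2 + 1 in binary powers of 2.
So 2^47 ≡ 74 · 256 · 16 · 4 · 2 ≡ 345 (mod 377).
Squaring chain: 345 → 270 → 139; never reaches −1, so base 2 is a Miller–Rabin witness that 377 is composite.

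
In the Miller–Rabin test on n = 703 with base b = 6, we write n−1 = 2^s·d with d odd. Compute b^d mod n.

703 − 1 = 702 = 2^1 · 351, so d = 351.
6^1 ≡ 6 (mod 703)
6^2 ≡ 6^2 = 36 ≡ 36 (mod 703)
6^4 ≡ 36^2 = 1296 ≡ 593 (mod 703)
6^8 ≡ 593^2 = 351649 ≡ 149 (mod 703)
6^16 ≡ 149^2 = 22201 ≡ 408 (mod 703)
6^32 ≡ 408^2 = 166464 ≡ 556 (mod 703)
6^64 ≡ 556^2 = 309136 ≡ 519 (mod 703)
6^128 ≡ 519^2 = 269361 ≡ 112 (mod 703)
6^256 ≡ 112^2 = 12544 ≡ 593 (mod 703)
351 = 256 + 64 + 16 + 8 + 4 + 2 + 1 in binary powers of 2.
So 6^351 ≡ 593 · 519 · 408 · 149 · 593 · 36 · 6 ≡ 438 (mod 703).
Squaring chain: 438; never reaches −1, so base 6 is a Miller–Rabin witness that 703 is composite.

438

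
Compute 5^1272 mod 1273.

600

5^1 ≡ 5 (mod 1273)
5^2 ≡ 5^2 = 25 ≡ 25 (mod 1273)
5^4 ≡ 25^2 = 625 ≡ 625 (mod 1273)
5^8 ≡ 625^2 = 390625 ≡ 1087 (mod 1273)
5^16 ≡ 1087^2 = 1181569 ≡ 225 (mod 1273)
5^32 ≡ 225^2 = 50625 ≡ 978 (mod 1273)
5^64 ≡ 978^2 = 956484 ≡ 461 (mod 1273)
5^128 ≡ 461^2 = 212521 ≡ 1203 (mod 1273)
5^256 ≡ 1203^2 = 1447209 ≡ 1081 (mod 1273)
5^512 ≡ 1081^2 = 1168561 ≡ 1220 (mod 1273)
5^1024 ≡ 1220^2 = 1488400 ≡ 263 (mod 1273)
1272 = 1024 + 128 + 64 + 32 + 16 + 8 in binary powers of 2.
So 5^1272 ≡ 263 · 1203 · 461 · 978 · 225 · 1087 ≡ 600 (mod 1273).
Since 600 ≠ 1, base 5 is a Fermat witness: 1273 is composite.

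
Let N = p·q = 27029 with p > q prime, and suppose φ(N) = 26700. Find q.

φ(n) = (p−1)(q−1) = n − (p+q) + 1, so p + q = 27029 − 26700 + 1 = 330.
p and q are the roots of t² − 330t + 27029 = 0.
Discriminant: 330² − 4·27029 = 108900 − 108116 = 784; √784 = 28.
q = (330 − 28)/2 = 151, p = (330 + 28)/2 = 179.
Check: 151 · 179 = 27029.

151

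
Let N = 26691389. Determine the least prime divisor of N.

26691389 is odd.
Digit sum 44, not divisible by 3.
Ends in 9: not divisible by 5.
7: 26691389 = 7·3813055 + 4
11: 26691389 = 11·2426489 + 10
13: 26691389 = 13·2053183 + 10
17: 26691389 = 17·1570081 + 12
19: 26691389 = 19·1404809 + 18
23: 26691389 = 23·1160495 + 4
29: 26691389 = 29·920392 + 21
31: 26691389 = 31·861012 + 17
37: 26691389 = 37·721388 + 33
41: 26691389 = 41·651009 + 20
43: 26691389 = 43·620729 + 42
47: 26691389 = 47·567901 + 42
53: 26691389 = 53·503611 + 6
59: 26691389 = 59·452396 + 25
61: 26691389 = 61·437563 + 46
67: 26691389 = 67·398378 + 63
71: 26691389 = 71·375935 + 4
73: 26691389 = 73·365635 + 34
79: 26691389 = 79·337865 + 54
83: 26691389 = 83·321583

83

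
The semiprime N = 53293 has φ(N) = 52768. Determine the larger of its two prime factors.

389

φ(n) = (p−1)(q−1) = n − (p+q) + 1, so p + q = 53293 − 52768 + 1 = 526.
p and q are the roots of t² − 526t + 53293 = 0.
Discriminant: 526² − 4·53293 = 276676 − 213172 = 63504; √63504 = 252.
q = (526 − 252)/2 = 137, p = (526 + 252)/2 = 389.
Check: 137 · 389 = 53293.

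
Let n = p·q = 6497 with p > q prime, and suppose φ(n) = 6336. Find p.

φ(n) = (p−1)(q−1) = n − (p+q) + 1, so p + q = 6497 − 6336 + 1 = 162.
p and q are the roots of t² − 162t + 6497 = 0.
Discriminant: 162² − 4·6497 = 26244 − 25988 = 256; √256 = 16.
q = (162 − 16)/2 = 73, p = (162 + 16)/2 = 89.
Check: 73 · 89 = 6497.

89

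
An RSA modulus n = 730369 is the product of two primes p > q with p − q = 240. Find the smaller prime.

743

Since p = q + 240, we have 730369 = q(q + 240), so q² + 240q − 730369 = 0.
Discriminant: 240² + 4·730369 = 57600 + 2921476 = 2979076; √2979076 = 1726.
q = (−240 + 1726)/2 = 743, and p = q + 240 = 983.
Check: 743 · 983 = 730369.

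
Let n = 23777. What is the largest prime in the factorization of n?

59

23777 = 13 · 1829
1829 = 31 · 59
59 is prime.
So 23777 = 13 · 31 · 59; the largest prime factor is 59.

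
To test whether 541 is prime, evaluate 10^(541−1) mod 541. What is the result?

10^1 ≡ 10 (mod 541)
10^2 ≡ 10^2 = 100 ≡ 100 (mod 541)
10^4 ≡ 100^2 = 10000 ≡ 262 (mod 541)
10^8 ≡ 262^2 = 68644 ≡ 478 (mod 541)
10^16 ≡ 478^2 = 228484 ≡ 182 (mod 541)
10^32 ≡ 182^2 = 33124 ≡ 123 (mod 541)
10^64 ≡ 123^2 = 15129 ≡ 522 (mod 541)
10^128 ≡ 522^2 = 272484 ≡ 361 (mod 541)
10^256 ≡ 361^2 = 130321 ≡ 481 (mod 541)
10^512 ≡ 481^2 = 231361 ≡ 354 (mod 541)
540 = 512 + 16 + 8 + 4 in binary powers of 2.
So 10^540 ≡ 354 · 182 · 478 · 262 ≡ 1 (mod 541).
Since the result is 1, base 10 gives no evidence that 541 is composite.

1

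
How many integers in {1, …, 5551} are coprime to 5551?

4320

Factor: 5551 = 7 · 13 · 61.
φ(5551) = (7−1) · (13−1) · (61−1) = 6 · 12 · 60 = 4320.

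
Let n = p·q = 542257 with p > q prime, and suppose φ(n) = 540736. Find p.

953

φ(n) = (p−1)(q−1) = n − (p+q) + 1, so p + q = 542257 − 540736 + 1 = 1522.
p and q are the roots of t² − 1522t + 542257 = 0.
Discriminant: 1522² − 4·542257 = 2316484 − 2169028 = 147456; √147456 = 384.
q = (1522 − 384)/2 = 569, p = (1522 + 384)/2 = 953.
Check: 569 · 953 = 542257.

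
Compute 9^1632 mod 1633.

1294

9^1 ≡ 9 (mod 1633)
9^2 ≡ 9^2 = 81 ≡ 81 (mod 1633)
9^4 ≡ 81^2 = 6561 ≡ 29 (mod 1633)
9^8 ≡ 29^2 = 841 ≡ 841 (mod 1633)
9^16 ≡ 841^2 = 707281 ≡ 192 (mod 1633)
9^32 ≡ 192^2 = 36864 ≡ 938 (mod 1633)
9^64 ≡ 938^2 = 879844 ≡ 1290 (mod 1633)
9^128 ≡ 1290^2 = 1664100 ≡ 73 (mod 1633)
9^256 ≡ 73^2 = 5329 ≡ 430 (mod 1633)
9^512 ≡ 430^2 = 184900 ≡ 371 (mod 1633)
9^1024 ≡ 371^2 = 137641 ≡ 469 (mod 1633)
1632 = 1024 + 512 + 64 + 32 in binary powers of 2.
So 9^1632 ≡ 469 · 371 · 1290 · 938 ≡ 1294 (mod 1633).
Since 1294 ≠ 1, base 9 is a Fermat witness: 1633 is composite.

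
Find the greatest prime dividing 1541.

1541 = 23 · 67
67 is prime.
So 1541 = 23 · 67; the largest prime factor is 67.

67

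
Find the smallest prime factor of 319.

319 is odd.
Digit sum 13, not divisible by 3.
Ends in 9: not divisible by 5.
7: 319 = 7·45 + 4
11: 319 = 11·29

11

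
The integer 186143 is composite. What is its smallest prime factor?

186143 is odd.
Digit sum 23, not divisible by 3.
Ends in 3: not divisible by 5.
7: 186143 = 7·26591 + 6
11: 186143 = 11·16922 + 1
13: 186143 = 13·14318 + 9
17: 186143 = 17·10949 + 10
19: 186143 = 19·9797

19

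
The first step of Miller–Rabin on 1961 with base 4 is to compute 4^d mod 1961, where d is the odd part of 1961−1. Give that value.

1961 − 1 = 1960 = 2^3 · 245, so d = 245.
4^1 ≡ 4 (mod 1961)
4^2 ≡ 4^2 = 16 ≡ 16 (mod 1961)
4^4 ≡ 16^2 = 256 ≡ 256 (mod 1961)
4^8 ≡ 256^2 = 65536 ≡ 823 (mod 1961)
4^16 ≡ 823^2 = 677329 ≡ 784 (mod 1961)
4^32 ≡ 784^2 = 614656 ≡ 863 (mod 1961)
4^64 ≡ 863^2 = 744769 ≡ 1550 (mod 1961)
4^128 ≡ 1550^2 = 2402500 ≡ 275 (mod 1961)
245 = 128 + 64 + 32 + 16 + 4 + 1 in binary powers of 2.
So 4^245 ≡ 275 · 1550 · 863 · 784 · 256 · 4 ≡ 1686 (mod 1961).
Squaring chain: 1686 → 1107 → 1785; never reaches −1, so base 4 is a Miller–Rabin witness that 1961 is composite.

1686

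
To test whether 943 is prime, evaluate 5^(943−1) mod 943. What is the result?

5^1 ≡ 5 (mod 943)
5^2 ≡ 5^2 = 25 ≡ 25 (mod 943)
5^4 ≡ 25^2 = 625 ≡ 625 (mod 943)
5^8 ≡ 625^2 = 390625 ≡ 223 (mod 943)
5^16 ≡ 223^2 = 49729 ≡ 693 (mod 943)
5^32 ≡ 693^2 = 480249 ≡ 262 (mod 943)
5^64 ≡ 262^2 = 68644 ≡ 748 (mod 943)
5^128 ≡ 748^2 = 559504 ≡ 305 (mod 943)
5^256 ≡ 305^2 = 93025 ≡ 611 (mod 943)
5^512 ≡ 611^2 = 373321 ≡ 836 (mod 943)
942 = 512 + 256 + 128 + 32 + 8 + 4 + 2 in binary powers of 2.
So 5^942 ≡ 836 · 611 · 305 · 262 · 223 · 625 · 25 ≡ 558 (mod 943).
Since 558 ≠ 1, base 5 is a Fermat witness: 943 is composite.

558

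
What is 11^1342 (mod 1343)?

11^1 ≡ 11 (mod 1343)
11^2 ≡ 11^2 = 121 ≡ 121 (mod 1343)
11^4 ≡ 121^2 = 14641 ≡ 1211 (mod 1343)
11^8 ≡ 1211^2 = 1466521 ≡ 1308 (mod 1343)
11^16 ≡ 1308^2 = 1710864 ≡ 1225 (mod 1343)
11^32 ≡ 1225^2 = 1500625 ≡ 494 (mod 1343)
11^64 ≡ 494^2 = 244036 ≡ 953 (mod 1343)
11^128 ≡ 953^2 = 908209 ≡ 341 (mod 1343)
11^256 ≡ 341^2 = 116281 ≡ 783 (mod 1343)
11^512 ≡ 783^2 = 613089 ≡ 681 (mod 1343)
11^1024 ≡ 681^2 = 463761 ≡ 426 (mod 1343)
1342 = 1024 + 256 + 32 + 16 + 8 + 4 + 2 in binary powers of 2.
So 11^1342 ≡ 426 · 783 · 494 · 1225 · 1308 · 1211 · 121 ≡ 672 (mod 1343).
Since 672 ≠ 1, base 11 is a Fermat witness: 1343 is composite.

672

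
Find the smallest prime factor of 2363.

2363 is odd.
Digit sum 14, not divisible by 3.
Ends in 3: not divisible by 5.
7: 2363 = 7·337 + 4
11: 2363 = 11·214 + 9
13: 2363 = 13·181 + 10
17: 2363 = 17·139

17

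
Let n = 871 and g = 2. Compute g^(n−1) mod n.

545

2^1 ≡ 2 (mod 871)
2^2 ≡ 2^2 = 4 ≡ 4 (mod 871)
2^4 ≡ 4^2 = 16 ≡ 16 (mod 871)
2^8 ≡ 16^2 = 256 ≡ 256 (mod 871)
2^16 ≡ 256^2 = 65536 ≡ 211 (mod 871)
2^32 ≡ 211^2 = 44521 ≡ 100 (mod 871)
2^64 ≡ 100^2 = 10000 ≡ 419 (mod 871)
2^128 ≡ 419^2 = 175561 ≡ 490 (mod 871)
2^256 ≡ 490^2 = 240100 ≡ 575 (mod 871)
2^512 ≡ 575^2 = 330625 ≡ 516 (mod 871)
870 = 512 + 256 + 64 + 32 + 4 + 2 in binary powers of 2.
So 2^870 ≡ 516 · 575 · 419 · 100 · 16 · 4 ≡ 545 (mod 871).
Since 545 ≠ 1, base 2 is a Fermat witness: 871 is composite.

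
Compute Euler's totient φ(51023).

42336

Factor: 51023 = 7 · 37 · 197.
φ(51023) = (7−1) · (37−1) · (197−1) = 6 · 36 · 196 = 42336.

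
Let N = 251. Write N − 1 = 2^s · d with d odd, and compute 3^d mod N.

251 − 1 = 250 = 2^1 · 125, so d = 125.
3^1 ≡ 3 (mod 251)
3^2 ≡ 3^2 = 9 ≡ 9 (mod 251)
3^4 ≡ 9^2 = 81 ≡ 81 (mod 251)
3^8 ≡ 81^2 = 6561 ≡ 35 (mod 251)
3^16 ≡ 35^2 = 1225 ≡ 221 (mod 251)
3^32 ≡ 221^2 = 48841 ≡ 147 (mod 251)
3^64 ≡ 147^2 = 21609 ≡ 23 (mod 251)
125 = 64 + 32 + 16 + 8 + 4 + 1 in binary powers of 2.
So 3^125 ≡ 23 · 147 · 221 · 35 · 81 · 3 ≡ 1 (mod 251).
Since 3^d ≡ 1 (mod 251), base 3 does not prove 251 composite.

1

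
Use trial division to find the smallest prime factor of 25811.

25811 is odd.
Digit sum 17, not divisible by 3.
Ends in 1: not divisible by 5.
7: 25811 = 7·3687 + 2
11: 25811 = 11·2346 + 5
13: 25811 = 13·1985 + 6
17: 25811 = 17·1518 + 5
19: 25811 = 19·1358 + 9
23: 25811 = 23·1122 + 5
29: 25811 = 29·890 + 1
31: 25811 = 31·832 + 19
37: 25811 = 37·697 + 22
41: 25811 = 41·629 + 22
43: 25811 = 43·600 + 11
47: 25811 = 47·549 + 8
53: 25811 = 53·487

53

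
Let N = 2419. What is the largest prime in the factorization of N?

59

2419 = 41 · 59
59 is prime.
So 2419 = 41 · 59; the largest prime factor is 59.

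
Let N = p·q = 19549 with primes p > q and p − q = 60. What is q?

113

Since p = q + 60, we have 19549 = q(q + 60), so q² + 60q − 19549 = 0.
Discriminant: 60² + 4·19549 = 3600 + 78196 = 81796; √81796 = 286.
q = (−60 + 286)/2 = 113, and p = q + 60 = 173.
Check: 113 · 173 = 19549.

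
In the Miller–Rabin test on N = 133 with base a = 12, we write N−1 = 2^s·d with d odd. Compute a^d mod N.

133 − 1 = 132 = 2^2 · 33, so d = 33.
12^1 ≡ 12 (mod 133)
12^2 ≡ 12^2 = 144 ≡ 11 (mod 133)
12^4 ≡ 11^2 = 121 ≡ 121 (mod 133)
12^8 ≡ 121^2 = 14641 ≡ 11 (mod 133)
12^16 ≡ 11^2 = 121 ≡ 121 (mod 133)
12^32 ≡ 121^2 = 14641 ≡ 11 (mod 133)
33 = 32 + 1 in binary powers of 2.
So 12^33 ≡ 11 · 12 ≡ 132 (mod 133).
Since 12^d ≡ 132 (mod 133), base 12 does not prove 133 composite.

132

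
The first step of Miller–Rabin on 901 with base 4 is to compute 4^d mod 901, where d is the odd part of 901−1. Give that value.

901 − 1 = 900 = 2^2 · 225, so d = 225.
4^1 ≡ 4 (mod 901)
4^2 ≡ 4^2 = 16 ≡ 16 (mod 901)
4^4 ≡ 16^2 = 256 ≡ 256 (mod 901)
4^8 ≡ 256^2 = 65536 ≡ 664 (mod 901)
4^16 ≡ 664^2 = 440896 ≡ 307 (mod 901)
4^32 ≡ 307^2 = 94249 ≡ 545 (mod 901)
4^64 ≡ 545^2 = 297025 ≡ 596 (mod 901)
4^128 ≡ 596^2 = 355216 ≡ 222 (mod 901)
225 = 128 + 64 + 32 + 1 in binary powers of 2.
So 4^225 ≡ 222 · 596 · 545 · 4 ≡ 327 (mod 901).
Squaring chain: 327 → 611; never reaches −1, so base 4 is a Miller–Rabin witness that 901 is composite.

327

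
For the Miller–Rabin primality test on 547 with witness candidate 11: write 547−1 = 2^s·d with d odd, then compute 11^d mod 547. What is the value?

1

547 − 1 = 546 = 2^1 · 273, so d = 273.
11^1 ≡ 11 (mod 547)
11^2 ≡ 11^2 = 121 ≡ 121 (mod 547)
11^4 ≡ 121^2 = 14641 ≡ 419 (mod 547)
11^8 ≡ 419^2 = 175561 ≡ 521 (mod 547)
11^16 ≡ 521^2 = 271441 ≡ 129 (mod 547)
11^32 ≡ 129^2 = 16641 ≡ 231 (mod 547)
11^64 ≡ 231^2 = 53361 ≡ 302 (mod 547)
11^128 ≡ 302^2 = 91204 ≡ 402 (mod 547)
11^256 ≡ 402^2 = 161604 ≡ 239 (mod 547)
273 = 256 + 16 + 1 in binary powers of 2.
So 11^273 ≡ 239 · 129 · 11 ≡ 1 (mod 547).
Since 11^d ≡ 1 (mod 547), base 11 does not prove 547 composite.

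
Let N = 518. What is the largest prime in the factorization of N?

518 = 2 · 259
259 = 7 · 37
37 is prime.
So 518 = 2 · 7 · 37; the largest prime factor is 37.

37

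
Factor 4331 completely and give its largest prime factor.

4331 = 61 · 71
71 is prime.
So 4331 = 61 · 71; the largest prime factor is 71.

71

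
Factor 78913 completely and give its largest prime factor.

78913 = 23 · 3431
3431 = 47 · 73
73 is prime.
So 78913 = 23 · 47 · 73; the largest prime factor is 73.

73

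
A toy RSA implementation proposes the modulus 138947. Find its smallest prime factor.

138947 is odd.
Digit sum 32, not divisible by 3.
Ends in 7: not divisible by 5.
7: 138947 = 7·19849 + 4
11: 138947 = 11·12631 + 6
13: 138947 = 13·10688 + 3
17: 138947 = 17·8173 + 6
19: 138947 = 19·7313

19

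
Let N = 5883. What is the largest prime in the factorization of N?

53

5883 = 3 · 1961
1961 = 37 · 53
53 is prime.
So 5883 = 3 · 37 · 53; the largest prime factor is 53.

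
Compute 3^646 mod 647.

3^1 ≡ 3 (mod 647)
3^2 ≡ 3^2 = 9 ≡ 9 (mod 647)
3^4 ≡ 9^2 = 81 ≡ 81 (mod 647)
3^8 ≡ 81^2 = 6561 ≡ 91 (mod 647)
3^16 ≡ 91^2 = 8281 ≡ 517 (mod 647)
3^32 ≡ 517^2 = 267289 ≡ 78 (mod 647)
3^64 ≡ 78^2 = 6084 ≡ 261 (mod 647)
3^128 ≡ 261^2 = 68121 ≡ 186 (mod 647)
3^256 ≡ 186^2 = 34596 ≡ 305 (mod 647)
3^512 ≡ 305^2 = 93025 ≡ 504 (mod 647)
646 = 512 + 128 + 4 + 2 in binary powers of 2.
So 3^646 ≡ 504 · 186 · 81 · 9 ≡ 1 (mod 647).
Since the result is 1, base 3 gives no evidence that 647 is composite.

1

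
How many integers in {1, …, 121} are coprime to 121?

Factor: 121 = 11^2.
φ(121) = 11^1·(11−1) = 110.

110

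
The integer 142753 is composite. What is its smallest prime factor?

142753 is odd.
Digit sum 22, not divisible by 3.
Ends in 3: not divisible by 5.
7: 142753 = 7·20393 + 2
11: 142753 = 11·12977 + 6
13: 142753 = 13·10981

13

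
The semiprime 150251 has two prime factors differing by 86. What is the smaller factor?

347

Since p = q + 86, we have 150251 = q(q + 86), so q² + 86q − 150251 = 0.
Discriminant: 86² + 4·150251 = 7396 + 601004 = 608400; √608400 = 780.
q = (−86 + 780)/2 = 347, and p = q + 86 = 433.
Check: 347 · 433 = 150251.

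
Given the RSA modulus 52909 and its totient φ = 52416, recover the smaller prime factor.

φ(n) = (p−1)(q−1) = n − (p+q) + 1, so p + q = 52909 − 52416 + 1 = 494.
p and q are the roots of t² − 494t + 52909 = 0.
Discriminant: 494² − 4·52909 = 244036 − 211636 = 32400; √32400 = 180.
q = (494 − 180)/2 = 157, p = (494 + 180)/2 = 337.
Check: 157 · 337 = 52909.

157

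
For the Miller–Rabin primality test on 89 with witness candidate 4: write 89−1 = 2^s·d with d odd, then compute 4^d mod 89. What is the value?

1

89 − 1 = 88 = 2^3 · 11, so d = 11.
4^1 ≡ 4 (mod 89)
4^2 ≡ 4^2 = 16 ≡ 16 (mod 89)
4^4 ≡ 16^2 = 256 ≡ 78 (mod 89)
4^8 ≡ 78^2 = 6084 ≡ 32 (mod 89)
11 = 8 + 2 + 1 in binary powers of 2.
So 4^11 ≡ 32 · 16 · 4 ≡ 1 (mod 89).
Since 4^d ≡ 1 (mod 89), base 4 does not prove 89 composite.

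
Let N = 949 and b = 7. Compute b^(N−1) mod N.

729

7^1 ≡ 7 (mod 949)
7^2 ≡ 7^2 = 49 ≡ 49 (mod 949)
7^4 ≡ 49^2 = 2401 ≡ 503 (mod 949)
7^8 ≡ 503^2 = 253009 ≡ 575 (mod 949)
7^16 ≡ 575^2 = 330625 ≡ 373 (mod 949)
7^32 ≡ 373^2 = 139129 ≡ 575 (mod 949)
7^64 ≡ 575^2 = 330625 ≡ 373 (mod 949)
7^128 ≡ 373^2 = 139129 ≡ 575 (mod 949)
7^256 ≡ 575^2 = 330625 ≡ 373 (mod 949)
7^512 ≡ 373^2 = 139129 ≡ 575 (mod 949)
948 = 512 + 256 + 128 + 32 + 16 + 4 in binary powers of 2.
So 7^948 ≡ 575 · 373 · 575 · 575 · 373 · 503 ≡ 729 (mod 949).
Since 729 ≠ 1, base 7 is a Fermat witness: 949 is composite.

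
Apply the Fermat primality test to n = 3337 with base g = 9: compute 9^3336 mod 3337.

9^1 ≡ 9 (mod 3337)
9^2 ≡ 9^2 = 81 ≡ 81 (mod 3337)
9^4 ≡ 81^2 = 6561 ≡ 3224 (mod 3337)
9^8 ≡ 3224^2 = 10394176 ≡ 2758 (mod 3337)
9^16 ≡ 2758^2 = 7606564 ≡ 1541 (mod 3337)
9^32 ≡ 1541^2 = 2374681 ≡ 2074 (mod 3337)
9^64 ≡ 2074^2 = 4301476 ≡ 83 (mod 3337)
9^128 ≡ 83^2 = 6889 ≡ 215 (mod 3337)
9^256 ≡ 215^2 = 46225 ≡ 2844 (mod 3337)
9^512 ≡ 2844^2 = 8088336 ≡ 2785 (mod 3337)
9^1024 ≡ 2785^2 = 7756225 ≡ 1037 (mod 3337)
9^2048 ≡ 1037^2 = 1075369 ≡ 855 (mod 3337)
3336 = 2048 + 1024 + 256 + 8 in binary powers of 2.
So 9^3336 ≡ 855 · 1037 · 2844 · 2758 ≡ 714 (mod 3337).
Since 714 ≠ 1, base 9 is a Fermat witness: 3337 is composite.

714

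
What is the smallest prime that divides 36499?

36499 is odd.
Digit sum 31, not divisible by 3.
Ends in 9: not divisible by 5.
7: 36499 = 7·5214 + 1
11: 36499 = 11·3318 + 1
13: 36499 = 13·2807 + 8
17: 36499 = 17·2147

17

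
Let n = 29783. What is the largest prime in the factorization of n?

29783 = 13 · 2291
2291 = 29 · 79
79 is prime.
So 29783 = 13 · 29 · 79; the largest prime factor is 79.

79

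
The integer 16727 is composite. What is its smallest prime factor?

43

16727 is odd.
Digit sum 23, not divisible by 3.
Ends in 7: not divisible by 5.
7: 16727 = 7·2389 + 4
11: 16727 = 11·1520 + 7
13: 16727 = 13·1286 + 9
17: 16727 = 17·983 + 16
19: 16727 = 19·880 + 7
23: 16727 = 23·727 + 6
29: 16727 = 29·576 + 23
31: 16727 = 31·539 + 18
37: 16727 = 37·452 + 3
41: 16727 = 41·407 + 40
43: 16727 = 43·389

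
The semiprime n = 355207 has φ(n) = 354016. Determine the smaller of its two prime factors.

593

φ(n) = (p−1)(q−1) = n − (p+q) + 1, so p + q = 355207 − 354016 + 1 = 1192.
p and q are the roots of t² − 1192t + 355207 = 0.
Discriminant: 1192² − 4·355207 = 1420864 − 1420828 = 36; √36 = 6.
q = (1192 − 6)/2 = 593, p = (1192 + 6)/2 = 599.
Check: 593 · 599 = 355207.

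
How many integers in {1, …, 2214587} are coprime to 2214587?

2161984

Factor: 2214587 = 89 · 149 · 167.
φ(2214587) = (89−1) · (149−1) · (167−1) = 88 · 148 · 166 = 2161984.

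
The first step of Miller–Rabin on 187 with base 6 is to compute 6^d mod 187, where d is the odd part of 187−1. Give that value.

95

187 − 1 = 186 = 2^1 · 93, so d = 93.
6^1 ≡ 6 (mod 187)
6^2 ≡ 6^2 = 36 ≡ 36 (mod 187)
6^4 ≡ 36^2 = 1296 ≡ 174 (mod 187)
6^8 ≡ 174^2 = 30276 ≡ 169 (mod 187)
6^16 ≡ 169^2 = 28561 ≡ 137 (mod 187)
6^32 ≡ 137^2 = 18769 ≡ 69 (mod 187)
6^64 ≡ 69^2 = 4761 ≡ 86 (mod 187)
93 = 64 + 16 + 8 + 4 + 1 in binary powers of 2.
So 6^93 ≡ 86 · 137 · 169 · 174 · 6 ≡ 95 (mod 187).
Squaring chain: 95; never reaches −1, so base 6 is a Miller–Rabin witness that 187 is composite.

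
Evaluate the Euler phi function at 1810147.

Factor: 1810147 = 83 · 113 · 193.
φ(1810147) = (83−1) · (113−1) · (193−1) = 82 · 112 · 192 = 1763328.

1763328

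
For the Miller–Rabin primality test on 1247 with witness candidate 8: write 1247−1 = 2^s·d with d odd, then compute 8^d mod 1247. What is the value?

1247 − 1 = 1246 = 2^1 · 623, so d = 623.
8^1 ≡ 8 (mod 1247)
8^2 ≡ 8^2 = 64 ≡ 64 (mod 1247)
8^4 ≡ 64^2 = 4096 ≡ 355 (mod 1247)
8^8 ≡ 355^2 = 126025 ≡ 78 (mod 1247)
8^16 ≡ 78^2 = 6084 ≡ 1096 (mod 1247)
8^32 ≡ 1096^2 = 1201216 ≡ 355 (mod 1247)
8^64 ≡ 355^2 = 126025 ≡ 78 (mod 1247)
8^128 ≡ 78^2 = 6084 ≡ 1096 (mod 1247)
8^256 ≡ 1096^2 = 1201216 ≡ 355 (mod 1247)
8^512 ≡ 355^2 = 126025 ≡ 78 (mod 1247)
623 = 512 + 64 + 32 + 8 + 4 + 2 + 1 in binary powers of 2.
So 8^623 ≡ 78 · 78 · 355 · 78 · 355 · 64 · 8 ≡ 945 (mod 1247).
Squaring chain: 945; never reaches −1, so base 8 is a Miller–Rabin witness that 1247 is composite.

945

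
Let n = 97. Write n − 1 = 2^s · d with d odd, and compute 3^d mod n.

97 − 1 = 96 = 2^5 · 3, so d = 3.
3^1 ≡ 3 (mod 97)
3^2 ≡ 3^2 = 9 ≡ 9 (mod 97)
3 = 2 + 1 in binary powers of 2.
So 3^3 ≡ 9 · 3 ≡ 27 (mod 97).
Squaring chain: 27 → 50 → 75 → 96 → 1; reaches −1, so base 3 does not prove 97 composite.

27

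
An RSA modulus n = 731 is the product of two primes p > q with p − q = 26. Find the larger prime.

43

Since p = q + 26, we have 731 = q(q + 26), so q² + 26q − 731 = 0.
Discriminant: 26² + 4·731 = 676 + 2924 = 3600; √3600 = 60.
q = (−26 + 60)/2 = 17, and p = q + 26 = 43.
Check: 17 · 43 = 731.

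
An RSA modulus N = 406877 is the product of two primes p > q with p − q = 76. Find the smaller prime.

Since p = q + 76, we have 406877 = q(q + 76), so q² + 76q − 406877 = 0.
Discriminant: 76² + 4·406877 = 5776 + 1627508 = 1633284; √1633284 = 1278.
q = (−76 + 1278)/2 = 601, and p = q + 76 = 677.
Check: 601 · 677 = 406877.

601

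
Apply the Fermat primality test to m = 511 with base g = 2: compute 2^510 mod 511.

2^1 ≡ 2 (mod 511)
2^2 ≡ 2^2 = 4 ≡ 4 (mod 511)
2^4 ≡ 4^2 = 16 ≡ 16 (mod 511)
2^8 ≡ 16^2 = 256 ≡ 256 (mod 511)
2^16 ≡ 256^2 = 65536 ≡ 128 (mod 511)
2^32 ≡ 128^2 = 16384 ≡ 32 (mod 511)
2^64 ≡ 32^2 = 1024 ≡ 2 (mod 511)
2^128 ≡ 2^2 = 4 ≡ 4 (mod 511)
2^256 ≡ 4^2 = 16 ≡ 16 (mod 511)
510 = 256 + 128 + 64 + 32 + 16 + 8 + 4 + 2 in binary powers of 2.
So 2^510 ≡ 16 · 4 · 2 · 32 · 128 · 256 · 16 · 4 ≡ 64 (mod 511).
Since 64 ≠ 1, base 2 is a Fermat witness: 511 is composite.

64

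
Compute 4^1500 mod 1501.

4^1 ≡ 4 (mod 1501)
4^2 ≡ 4^2 = 16 ≡ 16 (mod 1501)
4^4 ≡ 16^2 = 256 ≡ 256 (mod 1501)
4^8 ≡ 256^2 = 65536 ≡ 993 (mod 1501)
4^16 ≡ 993^2 = 986049 ≡ 1393 (mod 1501)
4^32 ≡ 1393^2 = 1940449 ≡ 1157 (mod 1501)
4^64 ≡ 1157^2 = 1338649 ≡ 1258 (mod 1501)
4^128 ≡ 1258^2 = 1582564 ≡ 510 (mod 1501)
4^256 ≡ 510^2 = 260100 ≡ 427 (mod 1501)
4^512 ≡ 427^2 = 182329 ≡ 708 (mod 1501)
4^1024 ≡ 708^2 = 501264 ≡ 1431 (mod 1501)
1500 = 1024 + 256 + 128 + 64 + 16 + 8 + 4 in binary powers of 2.
So 4^1500 ≡ 1431 · 427 · 510 · 1258 · 1393 · 993 · 256 ≡ 1037 (mod 1501).
Since 1037 ≠ 1, base 4 is a Fermat witness: 1501 is composite.

1037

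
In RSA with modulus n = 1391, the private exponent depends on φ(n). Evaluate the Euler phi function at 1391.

Factor: 1391 = 13 · 107.
φ(1391) = (13−1) · (107−1) = 12 · 106 = 1272.

1272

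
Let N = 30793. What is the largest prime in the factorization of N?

30793 = 7 · 4399
4399 = 53 · 83
83 is prime.
So 30793 = 7 · 53 · 83; the largest prime factor is 83.

83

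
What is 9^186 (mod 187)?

9^1 ≡ 9 (mod 187)
9^2 ≡ 9^2 = 81 ≡ 81 (mod 187)
9^4 ≡ 81^2 = 6561 ≡ 16 (mod 187)
9^8 ≡ 16^2 = 256 ≡ 69 (mod 187)
9^16 ≡ 69^2 = 4761 ≡ 86 (mod 187)
9^32 ≡ 86^2 = 7396 ≡ 103 (mod 187)
9^64 ≡ 103^2 = 10609 ≡ 137 (mod 187)
9^128 ≡ 137^2 = 18769 ≡ 69 (mod 187)
186 = 128 + 32 + 16 + 8 + 2 in binary powers of 2.
So 9^186 ≡ 69 · 103 · 86 · 69 · 81 ≡ 64 (mod 187).
Since 64 ≠ 1, base 9 is a Fermat witness: 187 is composite.

64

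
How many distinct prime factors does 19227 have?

4

19227 = 3 · 6409
6409 = 13 · 493
493 = 17 · 29
19227 = 3 · 13 · 17 · 29, which has 4 distinct prime factors.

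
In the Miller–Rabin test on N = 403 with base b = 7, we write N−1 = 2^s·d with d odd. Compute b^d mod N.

190

403 − 1 = 402 = 2^1 · 201, so d = 201.
7^1 ≡ 7 (mod 403)
7^2 ≡ 7^2 = 49 ≡ 49 (mod 403)
7^4 ≡ 49^2 = 2401 ≡ 386 (mod 403)
7^8 ≡ 386^2 = 148996 ≡ 289 (mod 403)
7^16 ≡ 289^2 = 83521 ≡ 100 (mod 403)
7^32 ≡ 100^2 = 10000 ≡ 328 (mod 403)
7^64 ≡ 328^2 = 107584 ≡ 386 (mod 403)
7^128 ≡ 386^2 = 148996 ≡ 289 (mod 403)
201 = 128 + 64 + 8 + 1 in binary powers of 2.
So 7^201 ≡ 289 · 386 · 289 · 7 ≡ 190 (mod 403).
Squaring chain: 190; never reaches −1, so base 7 is a Miller–Rabin witness that 403 is composite.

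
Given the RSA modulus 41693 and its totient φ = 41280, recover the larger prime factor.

241

φ(n) = (p−1)(q−1) = n − (p+q) + 1, so p + q = 41693 − 41280 + 1 = 414.
p and q are the roots of t² − 414t + 41693 = 0.
Discriminant: 414² − 4·41693 = 171396 − 166772 = 4624; √4624 = 68.
q = (414 − 68)/2 = 173, p = (414 + 68)/2 = 241.
Check: 173 · 241 = 41693.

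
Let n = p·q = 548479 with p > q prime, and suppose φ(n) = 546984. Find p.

φ(n) = (p−1)(q−1) = n − (p+q) + 1, so p + q = 548479 − 546984 + 1 = 1496.
p and q are the roots of t² − 1496t + 548479 = 0.
Discriminant: 1496² − 4·548479 = 2238016 − 2193916 = 44100; √44100 = 210.
q = (1496 − 210)/2 = 643, p = (1496 + 210)/2 = 853.
Check: 643 · 853 = 548479.

853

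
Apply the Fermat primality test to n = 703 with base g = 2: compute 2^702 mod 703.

628

2^1 ≡ 2 (mod 703)
2^2 ≡ 2^2 = 4 ≡ 4 (mod 703)
2^4 ≡ 4^2 = 16 ≡ 16 (mod 703)
2^8 ≡ 16^2 = 256 ≡ 256 (mod 703)
2^16 ≡ 256^2 = 65536 ≡ 157 (mod 703)
2^32 ≡ 157^2 = 24649 ≡ 44 (mod 703)
2^64 ≡ 44^2 = 1936 ≡ 530 (mod 703)
2^128 ≡ 530^2 = 280900 ≡ 403 (mod 703)
2^256 ≡ 403^2 = 162409 ≡ 16 (mod 703)
2^512 ≡ 16^2 = 256 ≡ 256 (mod 703)
702 = 512 + 128 + 32 + 16 + 8 + 4 + 2 in binary powers of 2.
So 2^702 ≡ 256 · 403 · 44 · 157 · 256 · 16 · 4 ≡ 628 (mod 703).
Since 628 ≠ 1, base 2 is a Fermat witness: 703 is composite.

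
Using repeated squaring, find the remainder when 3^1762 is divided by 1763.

583

3^1 ≡ 3 (mod 1763)
3^2 ≡ 3^2 = 9 ≡ 9 (mod 1763)
3^4 ≡ 9^2 = 81 ≡ 81 (mod 1763)
3^8 ≡ 81^2 = 6561 ≡ 1272 (mod 1763)
3^16 ≡ 1272^2 = 1617984 ≡ 1313 (mod 1763)
3^32 ≡ 1313^2 = 1723969 ≡ 1518 (mod 1763)
3^64 ≡ 1518^2 = 2304324 ≡ 83 (mod 1763)
3^128 ≡ 83^2 = 6889 ≡ 1600 (mod 1763)
3^256 ≡ 1600^2 = 2560000 ≡ 124 (mod 1763)
3^512 ≡ 124^2 = 15376 ≡ 1272 (mod 1763)
3^1024 ≡ 1272^2 = 1617984 ≡ 1313 (mod 1763)
1762 = 1024 + 512 + 128 + 64 + 32 + 2 in binary powers of 2.
So 3^1762 ≡ 1313 · 1272 · 1600 · 83 · 1518 · 9 ≡ 583 (mod 1763).
Since 583 ≠ 1, base 3 is a Fermat witness: 1763 is composite.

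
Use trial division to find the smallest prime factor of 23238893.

73

23238893 is odd.
Digit sum 38, not divisible by 3.
Ends in 3: not divisible by 5.
7: 23238893 = 7·3319841 + 6
11: 23238893 = 11·2112626 + 7
13: 23238893 = 13·1787607 + 2
17: 23238893 = 17·1366993 + 12
19: 23238893 = 19·1223099 + 12
23: 23238893 = 23·1010386 + 15
29: 23238893 = 29·801341 + 4
31: 23238893 = 31·749641 + 22
37: 23238893 = 37·628078 + 7
41: 23238893 = 41·566802 + 11
43: 23238893 = 43·540439 + 16
47: 23238893 = 47·494444 + 25
53: 23238893 = 53·438469 + 36
59: 23238893 = 59·393879 + 32
61: 23238893 = 61·380965 + 28
67: 23238893 = 67·346849 + 10
71: 23238893 = 71·327308 + 25
73: 23238893 = 73·318341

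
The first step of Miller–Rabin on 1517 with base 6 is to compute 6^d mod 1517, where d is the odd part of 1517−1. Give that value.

1141

1517 − 1 = 1516 = 2^2 · 379, so d = 379.
6^1 ≡ 6 (mod 1517)
6^2 ≡ 6^2 = 36 ≡ 36 (mod 1517)
6^4 ≡ 36^2 = 1296 ≡ 1296 (mod 1517)
6^8 ≡ 1296^2 = 1679616 ≡ 297 (mod 1517)
6^16 ≡ 297^2 = 88209 ≡ 223 (mod 1517)
6^32 ≡ 223^2 = 49729 ≡ 1185 (mod 1517)
6^64 ≡ 1185^2 = 1404225 ≡ 1000 (mod 1517)
6^128 ≡ 1000^2 = 1000000 ≡ 297 (mod 1517)
6^256 ≡ 297^2 = 88209 ≡ 223 (mod 1517)
379 = 256 + 64 + 32 + 16 + 8 + 2 + 1 in binary powers of 2.
So 6^379 ≡ 223 · 1000 · 1185 · 223 · 297 · 36 · 6 ≡ 1141 (mod 1517).
Squaring chain: 1141 → 295; never reaches −1, so base 6 is a Miller–Rabin witness that 1517 is composite.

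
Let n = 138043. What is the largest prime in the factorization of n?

73

138043 = 31 · 4453
4453 = 61 · 73
73 is prime.
So 138043 = 31 · 61 · 73; the largest prime factor is 73.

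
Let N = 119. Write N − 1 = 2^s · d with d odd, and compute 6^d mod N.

119 − 1 = 118 = 2^1 · 59, so d = 59.
6^1 ≡ 6 (mod 119)
6^2 ≡ 6^2 = 36 ≡ 36 (mod 119)
6^4 ≡ 36^2 = 1296 ≡ 106 (mod 119)
6^8 ≡ 106^2 = 11236 ≡ 50 (mod 119)
6^16 ≡ 50^2 = 2500 ≡ 1 (mod 119)
6^32 ≡ 1^2 = 1 ≡ 1 (mod 119)
59 = 32 + 16 + 8 + 2 + 1 in binary powers of 2.
So 6^59 ≡ 1 · 1 · 50 · 36 · 6 ≡ 90 (mod 119).
Squaring chain: 90; never reaches −1, so base 6 is a Miller–Rabin witness that 119 is composite.

90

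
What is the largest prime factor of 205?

205 = 5 · 41
41 is prime.
So 205 = 5 · 41; the largest prime factor is 41.

41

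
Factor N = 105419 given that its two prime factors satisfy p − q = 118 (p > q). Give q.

271

Since p = q + 118, we have 105419 = q(q + 118), so q² + 118q − 105419 = 0.
Discriminant: 118² + 4·105419 = 13924 + 421676 = 435600; √435600 = 660.
q = (−118 + 660)/2 = 271, and p = q + 118 = 389.
Check: 271 · 389 = 105419.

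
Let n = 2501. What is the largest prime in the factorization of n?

61

2501 = 41 · 61
61 is prime.
So 2501 = 41 · 61; the largest prime factor is 61.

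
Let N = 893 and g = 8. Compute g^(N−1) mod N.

68

8^1 ≡ 8 (mod 893)
8^2 ≡ 8^2 = 64 ≡ 64 (mod 893)
8^4 ≡ 64^2 = 4096 ≡ 524 (mod 893)
8^8 ≡ 524^2 = 274576 ≡ 425 (mod 893)
8^16 ≡ 425^2 = 180625 ≡ 239 (mod 893)
8^32 ≡ 239^2 = 57121 ≡ 862 (mod 893)
8^64 ≡ 862^2 = 743044 ≡ 68 (mod 893)
8^128 ≡ 68^2 = 4624 ≡ 159 (mod 893)
8^256 ≡ 159^2 = 25281 ≡ 277 (mod 893)
8^512 ≡ 277^2 = 76729 ≡ 824 (mod 893)
892 = 512 + 256 + 64 + 32 + 16 + 8 + 4 in binary powers of 2.
So 8^892 ≡ 824 · 277 · 68 · 862 · 239 · 425 · 524 ≡ 68 (mod 893).
Since 68 ≠ 1, base 8 is a Fermat witness: 893 is composite.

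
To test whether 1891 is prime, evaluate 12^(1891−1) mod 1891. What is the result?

12^1 ≡ 12 (mod 1891)
12^2 ≡ 12^2 = 144 ≡ 144 (mod 1891)
12^4 ≡ 144^2 = 20736 ≡ 1826 (mod 1891)
12^8 ≡ 1826^2 = 3334276 ≡ 443 (mod 1891)
12^16 ≡ 443^2 = 196249 ≡ 1476 (mod 1891)
12^32 ≡ 1476^2 = 2178576 ≡ 144 (mod 1891)
12^64 ≡ 144^2 = 20736 ≡ 1826 (mod 1891)
12^128 ≡ 1826^2 = 3334276 ≡ 443 (mod 1891)
12^256 ≡ 443^2 = 196249 ≡ 1476 (mod 1891)
12^512 ≡ 1476^2 = 2178576 ≡ 144 (mod 1891)
12^1024 ≡ 144^2 = 20736 ≡ 1826 (mod 1891)
1890 = 1024 + 512 + 256 + 64 + 32 + 2 in binary powers of 2.
So 12^1890 ≡ 1826 · 144 · 1476 · 1826 · 144 · 144 ≡ 1 (mod 1891).
Since the result is 1, base 12 gives no evidence that 1891 is composite.

1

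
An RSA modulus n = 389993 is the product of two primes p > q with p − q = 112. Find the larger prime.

Since p = q + 112, we have 389993 = q(q + 112), so q² + 112q − 389993 = 0.
Discriminant: 112² + 4·389993 = 12544 + 1559972 = 1572516; √1572516 = 1254.
q = (−112 + 1254)/2 = 571, and p = q + 112 = 683.
Check: 571 · 683 = 389993.

683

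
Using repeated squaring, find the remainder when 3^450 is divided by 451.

419

3^1 ≡ 3 (mod 451)
3^2 ≡ 3^2 = 9 ≡ 9 (mod 451)
3^4 ≡ 9^2 = 81 ≡ 81 (mod 451)
3^8 ≡ 81^2 = 6561 ≡ 247 (mod 451)
3^16 ≡ 247^2 = 61009 ≡ 124 (mod 451)
3^32 ≡ 124^2 = 15376 ≡ 42 (mod 451)
3^64 ≡ 42^2 = 1764 ≡ 411 (mod 451)
3^128 ≡ 411^2 = 168921 ≡ 247 (mod 451)
3^256 ≡ 247^2 = 61009 ≡ 124 (mod 451)
450 = 256 + 128 + 64 + 2 in binary powers of 2.
So 3^450 ≡ 124 · 247 · 411 · 9 ≡ 419 (mod 451).
Since 419 ≠ 1, base 3 is a Fermat witness: 451 is composite.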